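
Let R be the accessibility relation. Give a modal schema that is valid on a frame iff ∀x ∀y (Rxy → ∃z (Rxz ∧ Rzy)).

□□r → □r

The condition is density. The C4 schema □□r → □r defines it.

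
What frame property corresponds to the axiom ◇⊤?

seriality

This is a form of the D axiom.
It corresponds to seriality: ∀x ∃y Rxy.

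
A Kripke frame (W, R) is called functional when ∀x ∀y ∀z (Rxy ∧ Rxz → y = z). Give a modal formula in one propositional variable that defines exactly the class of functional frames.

◇ψ → □ψ

A defining formula is ◇ψ → □ψ (the CD axiom).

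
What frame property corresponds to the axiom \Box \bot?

This is the Ver axiom.
It corresponds to emptiness of R: \forall x \forall y \neg Rxy.

Emptiness of R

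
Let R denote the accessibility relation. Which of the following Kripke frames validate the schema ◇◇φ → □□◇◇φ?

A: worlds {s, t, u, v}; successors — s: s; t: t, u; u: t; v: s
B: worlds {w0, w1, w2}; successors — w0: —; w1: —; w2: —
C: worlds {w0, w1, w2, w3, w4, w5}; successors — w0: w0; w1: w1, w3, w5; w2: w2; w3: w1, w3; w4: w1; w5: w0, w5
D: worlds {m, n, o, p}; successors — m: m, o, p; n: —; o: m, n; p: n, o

This is the axiom for a generalized confluence (Geach) condition; its first-order frame correspondent is ∀x ∀y ∀z ((xR²y ∧ xR²z) → ∃w (y = w ∧ zR²w)).
A: condition met.
B: condition met.
C: fails — w1R²w0, w1R²w3 but no w with w0=w and w3R²w.
D: fails — mR²m, mR²n but no w with m=w and nR²w.
Valid on: A, B.

A, B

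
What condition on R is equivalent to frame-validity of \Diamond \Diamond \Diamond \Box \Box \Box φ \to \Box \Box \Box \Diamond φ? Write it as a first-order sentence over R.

This is a Sahlqvist (Geach-type) schema ◇^3□^3φ → □^3◇^1φ.
First-order correspondent: \forall x \forall y \forall z ((x R^3 y \wedge x R^3 z) \to \exists w (y R^3 w \wedge zRw)).

\forall x \forall y \forall z ((x R^3 y \wedge x R^3 z) \to \exists w (y R^3 w \wedge zRw))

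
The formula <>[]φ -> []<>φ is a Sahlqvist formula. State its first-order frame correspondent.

convergence

Suppose ◇□φ→□◇φ is valid. Take Rxy, Rxz and set V(φ)={w : Ryw}. Then □φ at y so ◇□φ at x, so □◇φ at x, so ◇φ at z, giving w with Rzw and Ryw.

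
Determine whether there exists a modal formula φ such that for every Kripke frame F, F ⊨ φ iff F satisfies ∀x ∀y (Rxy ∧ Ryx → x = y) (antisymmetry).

If a class were modally definable it would be closed under surjective bounded morphisms (Goldblatt–Thomason).
The 4-cycle (worlds 0,1,2,3 with 0→1→2→3→0) is antisymmetric. Sending even-indexed worlds to s and odd-indexed worlds to t is a surjective bounded morphism onto the two-world frame with s↔t, which is not antisymmetric.
So no modal formula (or set of formulas) defines exactly the antisymmetric frames.

No — not modally definable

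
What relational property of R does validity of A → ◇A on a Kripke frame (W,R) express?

This is frame-equivalent to □A → A (substitute ¬A for A and contrapose).
Suppose □A→A is valid. At any x set V(A)={w : Rxw}. Then □A holds at x, so A holds at x, i.e. Rxx.

Reflexivity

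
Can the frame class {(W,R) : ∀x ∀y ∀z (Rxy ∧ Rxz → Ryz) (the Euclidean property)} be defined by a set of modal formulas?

Yes — defined by ◇p → □◇p

The condition is the Euclidean property. A defining modal formula is ◇p → □◇p.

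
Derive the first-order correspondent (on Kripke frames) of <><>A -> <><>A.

This is a Sahlqvist (Geach-type) schema ◇^2□^0A → □^0◇^2A.
First-order correspondent: forall x forall y (x R^2 y -> exists w (y = w & x R^2 w)).

forall x forall y (x R^2 y -> exists w (y = w & x R^2 w))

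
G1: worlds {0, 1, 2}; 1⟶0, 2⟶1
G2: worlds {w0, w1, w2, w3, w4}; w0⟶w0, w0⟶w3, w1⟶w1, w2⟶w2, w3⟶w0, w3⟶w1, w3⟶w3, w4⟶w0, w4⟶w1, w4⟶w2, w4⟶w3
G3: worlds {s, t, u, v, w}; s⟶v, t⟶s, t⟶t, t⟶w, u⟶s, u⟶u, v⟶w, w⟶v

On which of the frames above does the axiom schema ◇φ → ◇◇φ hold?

G2

Frame correspondent (Sahlqvist): ∀x ∀y (xRy → ∃w (y = w ∧ xR²w)) — i.e. a generalized confluence (Geach) condition.
G1: fails — 1R0 but no w with 0=w and 1R²w.
G2: holds.
G3: fails — sRv but no w* with v=w* and sR²w*.
Valid on: G2.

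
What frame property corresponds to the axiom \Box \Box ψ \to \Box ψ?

Suppose □□ψ→□ψ is valid. Take Rxy and set V(ψ)={w : xR²w}. Then □□ψ at x, so □ψ at x, so ψ at y, i.e. ∃z(Rxz∧Rzy).
The converse is a direct semantic check.
Frame condition: \forall x \forall y (Rxy \to \exists z (Rxz \wedge Rzy)).

density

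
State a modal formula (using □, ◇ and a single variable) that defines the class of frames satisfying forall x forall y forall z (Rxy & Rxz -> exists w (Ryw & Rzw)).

This is convergence; the standard corresponding axiom is .2: ◇□s → □◇s.
Suppose ◇□s→□◇s is valid. Take Rxy, Rxz and set V(s)={w : Ryw}. Then □s at y so ◇□s at x, so □◇s at x, so ◇s at z, giving w with Rzw and Ryw.

◇□s → □◇s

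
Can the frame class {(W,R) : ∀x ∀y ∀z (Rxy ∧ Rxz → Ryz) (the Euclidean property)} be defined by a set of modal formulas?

Yes, by ◇q → □◇q

The condition is the Euclidean property. A defining modal formula is ◇q → □◇q.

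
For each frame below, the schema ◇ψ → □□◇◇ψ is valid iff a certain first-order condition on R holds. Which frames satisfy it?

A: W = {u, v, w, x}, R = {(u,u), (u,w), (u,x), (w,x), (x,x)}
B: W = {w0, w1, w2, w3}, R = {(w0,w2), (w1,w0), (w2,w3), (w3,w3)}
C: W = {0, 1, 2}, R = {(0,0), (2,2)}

C

This is the axiom for a generalized confluence (Geach) condition; its first-order frame correspondent is ∀x ∀y ∀z ((xRy ∧ xR²z) → ∃w (y = w ∧ zR²w)).
A: fails — uRu, uR²w but no t with u=t and wR²t.
B: fails — w0Rw2, w0R²w3 but no w with w2=w and w3R²w.
C: holds.
Valid on: C.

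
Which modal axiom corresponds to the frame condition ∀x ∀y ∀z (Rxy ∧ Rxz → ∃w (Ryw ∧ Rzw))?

A defining formula is ◇□s → □◇s (the .2 axiom).

◇□s → □◇s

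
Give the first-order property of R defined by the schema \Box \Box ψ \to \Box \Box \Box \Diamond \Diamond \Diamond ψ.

This is a Sahlqvist (Geach-type) schema ◇^0□^2ψ → □^3◇^3ψ.
Minimal-valuation argument: fix x; take any y with xR^0y and any z with xR^3z. Set V(ψ) to the set of worlds R-reachable from y in exactly 2 steps. Then □^2ψ holds at y, so the antecedent holds at x; validity forces ◇^3ψ at z, giving a w with zR^3w and yR^2w.
First-order correspondent: \forall x \forall z (x R^3 z \to \exists w (x R^2 w \wedge z R^3 w)).

\forall x \forall z (x R^3 z \to \exists w (x R^2 w \wedge z R^3 w))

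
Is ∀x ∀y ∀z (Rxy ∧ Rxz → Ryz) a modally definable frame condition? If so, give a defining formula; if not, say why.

Yes: it is the Euclidean property, defined by the 5 schema ◇q → □◇q.

Definable; ◇q → □◇q defines it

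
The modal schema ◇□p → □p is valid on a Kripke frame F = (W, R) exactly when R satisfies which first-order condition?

This schema is equivalent to the 5 axiom ◇p → □◇p.
It corresponds to the Euclidean property: ∀x ∀y ∀z (Rxy ∧ Rxz → Ryz).

the Euclidean property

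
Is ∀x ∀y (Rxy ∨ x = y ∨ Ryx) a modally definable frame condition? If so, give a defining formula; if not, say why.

Any modally definable frame class is closed under disjoint unions.
Take 3 disjoint single-world reflexive frames: each is trivially connected, but their disjoint union has 3 worlds with no edge between distinct components, so it is not connected.
So the class is not modally definable.

No — not modally definable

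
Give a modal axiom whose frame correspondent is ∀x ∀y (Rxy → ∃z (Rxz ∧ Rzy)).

□□r → □r

The condition is density. The C4 schema □□r → □r defines it.
Suppose □□r→□r is valid. Take Rxy and set V(r)={w : xR²w}. Then □□r at x, so □r at x, so r at y, i.e. ∃z(Rxz∧Rzy).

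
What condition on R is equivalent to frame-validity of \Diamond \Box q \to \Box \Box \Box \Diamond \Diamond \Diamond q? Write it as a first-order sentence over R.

\forall x \forall y \forall z ((xRy \wedge x R^3 z) \to \exists w (yRw \wedge z R^3 w))

This is a Sahlqvist (Geach-type) schema ◇^1□^1q → □^3◇^3q.
Minimal-valuation argument: fix x; take any y with xR^1y and any z with xR^3z. Set V(q) to the set of worlds R-reachable from y in exactly 1 step. Then □^1q holds at y, so the antecedent holds at x; validity forces ◇^3q at z, giving a w with zR^3w and yR^1w.
First-order correspondent: \forall x \forall y \forall z ((xRy \wedge x R^3 z) \to \exists w (yRw \wedge z R^3 w)).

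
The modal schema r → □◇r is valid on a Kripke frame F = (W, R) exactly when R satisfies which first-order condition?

symmetry: ∀x ∀y (Rxy → Ryx)

Suppose r→□◇r is valid. Take Rxy and set V(r)={x}. Then r at x, so □◇r at x, so ◇r at y, so some z with Ryz has r; z=x, i.e. Ryx.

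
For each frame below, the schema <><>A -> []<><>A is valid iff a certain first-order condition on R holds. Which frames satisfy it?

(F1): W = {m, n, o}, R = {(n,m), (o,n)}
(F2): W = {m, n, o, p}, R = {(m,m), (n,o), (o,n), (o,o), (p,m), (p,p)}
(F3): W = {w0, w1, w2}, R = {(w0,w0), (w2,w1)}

The schema corresponds to a generalized confluence (Geach) condition: forall x forall y forall z ((x R^2 y & xRz) -> exists w (y = w & z R^2 w)).
(F1): fails — oR²m, oRn but no w with m=w and nR²w.
(F2): fails — pR²p, pRm but no w with p=w and mR²w.
(F3): condition met.
Valid on: (F3).

(F3)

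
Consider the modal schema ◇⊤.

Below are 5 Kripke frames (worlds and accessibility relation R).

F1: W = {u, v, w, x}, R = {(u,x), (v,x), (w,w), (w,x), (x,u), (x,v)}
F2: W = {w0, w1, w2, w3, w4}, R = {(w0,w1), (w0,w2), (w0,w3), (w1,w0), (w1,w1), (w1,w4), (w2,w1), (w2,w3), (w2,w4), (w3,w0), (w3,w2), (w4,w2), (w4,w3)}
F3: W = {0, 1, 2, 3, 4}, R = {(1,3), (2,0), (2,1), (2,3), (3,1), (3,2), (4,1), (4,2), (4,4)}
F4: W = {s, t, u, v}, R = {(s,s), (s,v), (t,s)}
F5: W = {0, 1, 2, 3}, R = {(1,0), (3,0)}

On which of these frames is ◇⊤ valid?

Frame correspondent (Sahlqvist): ∀x ∃y Rxy — i.e. seriality.
F1: satisfies the condition.
F2: satisfies the condition.
F3: fails — world 0 has no successor.
F4: fails — world u has no successor.
F5: fails — world 0 has no successor.
Valid on: F1, F2.

F1, F2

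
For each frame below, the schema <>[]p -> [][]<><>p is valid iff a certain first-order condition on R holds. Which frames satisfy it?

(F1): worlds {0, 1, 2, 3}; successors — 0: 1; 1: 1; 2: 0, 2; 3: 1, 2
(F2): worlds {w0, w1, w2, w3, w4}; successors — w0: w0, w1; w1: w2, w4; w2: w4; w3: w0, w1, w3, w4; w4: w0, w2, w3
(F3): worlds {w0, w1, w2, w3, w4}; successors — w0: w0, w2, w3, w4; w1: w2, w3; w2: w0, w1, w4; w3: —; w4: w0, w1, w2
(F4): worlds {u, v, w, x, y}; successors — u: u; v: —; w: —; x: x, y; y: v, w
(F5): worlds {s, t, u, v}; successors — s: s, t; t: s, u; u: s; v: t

(F5)

The schema corresponds to a generalized confluence (Geach) condition: forall x forall y forall z ((xRy & x R^2 z) -> exists w (yRw & z R^2 w)).
(F1): fails — 2R2, 2R²0 but no w with 2Rw and 0R²w.
(F2): fails — w1Rw2, w1R²w2 but no w with w2Rw and w2R²w.
(F3): fails — w0Rw0, w0R²w3 but no w with w0Rw and w3R²w.
(F4): fails — xRx, xR²v but no t with xRt and vR²t.
(F5): condition met.
Valid on: (F5).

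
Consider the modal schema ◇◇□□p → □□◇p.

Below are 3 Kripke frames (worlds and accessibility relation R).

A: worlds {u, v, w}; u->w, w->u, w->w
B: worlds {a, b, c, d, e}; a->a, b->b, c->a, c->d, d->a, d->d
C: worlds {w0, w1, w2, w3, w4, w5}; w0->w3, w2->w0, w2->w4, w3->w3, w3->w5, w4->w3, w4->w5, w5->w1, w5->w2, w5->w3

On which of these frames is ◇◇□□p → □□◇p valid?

A, B

The schema corresponds to a generalized confluence (Geach) condition: ∀x ∀y ∀z ((xR²y ∧ xR²z) → ∃w (yR²w ∧ zRw)).
A: ✓.
B: ✓.
C: fails — w3R²w1, w3R²w1 but no w with w1R²w and w1Rw.
Valid on: A, B.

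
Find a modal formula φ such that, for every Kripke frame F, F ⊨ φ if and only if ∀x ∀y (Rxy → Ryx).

The condition is symmetry. The B schema p → □◇p defines it.
Suppose p→□◇p is valid. Take Rxy and set V(p)={x}. Then p at x, so □◇p at x, so ◇p at y, so some z with Ryz has p; z=x, i.e. Ryx.

p → □◇p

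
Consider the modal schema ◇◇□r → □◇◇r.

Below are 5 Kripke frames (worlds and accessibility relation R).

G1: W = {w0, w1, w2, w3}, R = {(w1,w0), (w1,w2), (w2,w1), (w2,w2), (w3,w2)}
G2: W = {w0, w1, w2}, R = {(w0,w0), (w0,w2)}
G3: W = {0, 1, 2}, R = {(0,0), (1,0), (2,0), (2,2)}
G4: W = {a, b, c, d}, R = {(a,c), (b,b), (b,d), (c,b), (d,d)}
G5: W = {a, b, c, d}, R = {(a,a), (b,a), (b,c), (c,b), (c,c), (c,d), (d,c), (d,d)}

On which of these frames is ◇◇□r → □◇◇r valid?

G3, G4

This is the axiom for a generalized confluence (Geach) condition; its first-order frame correspondent is ∀x ∀y ∀z ((xR²y ∧ xRz) → ∃w (yRw ∧ zR²w)).
G1: fails — w1R²w1, w1Rw0 but no w with w1Rw and w0R²w.
G2: fails — w0R²w0, w0Rw2 but no w with w0Rw and w2R²w.
G3: holds.
G4: holds.
G5: fails — bR²c, bRa but no w with cRw and aR²w.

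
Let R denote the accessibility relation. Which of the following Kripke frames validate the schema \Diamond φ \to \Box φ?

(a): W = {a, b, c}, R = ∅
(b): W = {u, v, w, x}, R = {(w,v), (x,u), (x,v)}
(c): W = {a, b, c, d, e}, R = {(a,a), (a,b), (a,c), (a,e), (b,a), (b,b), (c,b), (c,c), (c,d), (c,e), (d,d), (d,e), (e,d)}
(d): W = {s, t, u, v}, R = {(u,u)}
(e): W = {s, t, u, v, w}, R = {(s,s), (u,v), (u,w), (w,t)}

Frame correspondent (Sahlqvist): \forall x \forall y \forall z (Rxy \wedge Rxz \to y = z) — i.e. partial functionality.
(a): satisfies the condition.
(b): fails — x sees both u and v.
(c): fails — a sees both a and b.
(d): satisfies the condition.
(e): fails — u sees both v and w.
Valid on: (a), (d).

(a), (d)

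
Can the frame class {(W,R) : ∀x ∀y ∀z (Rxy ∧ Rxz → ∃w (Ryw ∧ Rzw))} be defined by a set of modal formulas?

Yes — defined by ◇□r → □◇r

The condition is convergence. A defining modal formula is ◇□r → □◇r.
Suppose ◇□r→□◇r is valid. Take Rxy, Rxz and set V(r)={w : Ryw}. Then □r at y so ◇□r at x, so □◇r at x, so ◇r at z, giving w with Rzw and Ryw.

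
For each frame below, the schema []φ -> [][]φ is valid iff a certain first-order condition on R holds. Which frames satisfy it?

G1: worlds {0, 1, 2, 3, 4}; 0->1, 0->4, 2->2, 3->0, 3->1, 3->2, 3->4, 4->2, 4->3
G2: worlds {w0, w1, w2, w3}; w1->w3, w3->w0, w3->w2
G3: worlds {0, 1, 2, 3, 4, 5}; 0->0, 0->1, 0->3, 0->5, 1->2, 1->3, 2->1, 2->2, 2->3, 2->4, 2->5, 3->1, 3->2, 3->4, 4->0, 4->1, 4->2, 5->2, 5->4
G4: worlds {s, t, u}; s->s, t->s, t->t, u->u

G4

Frame correspondent (Sahlqvist): forall x forall y forall z (Rxy & Ryz -> Rxz) — i.e. transitivity.
G1: fails — R34 and R43 but not R33.
G2: fails — Rw1w3 and Rw3w2 but not Rw1w2.
G3: fails — R34 and R40 but not R30.
G4: satisfies the condition.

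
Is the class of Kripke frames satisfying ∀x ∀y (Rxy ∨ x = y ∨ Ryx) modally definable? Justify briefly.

No — not modally definable

Any modally definable frame class is closed under disjoint unions.
Take 4 disjoint single-world reflexive frames: each is trivially connected, but their disjoint union has 4 worlds with no edge between distinct components, so it is not connected.
So no modal formula (or set of formulas) defines exactly the connected frames.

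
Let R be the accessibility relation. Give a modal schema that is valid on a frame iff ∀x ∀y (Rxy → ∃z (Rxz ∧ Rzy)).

□□r → □r

This is density; the standard corresponding axiom is C4: □□r → □r.
Suppose □□r→□r is valid. Take Rxy and set V(r)={w : xR²w}. Then □□r at x, so □r at x, so r at y, i.e. ∃z(Rxz∧Rzy).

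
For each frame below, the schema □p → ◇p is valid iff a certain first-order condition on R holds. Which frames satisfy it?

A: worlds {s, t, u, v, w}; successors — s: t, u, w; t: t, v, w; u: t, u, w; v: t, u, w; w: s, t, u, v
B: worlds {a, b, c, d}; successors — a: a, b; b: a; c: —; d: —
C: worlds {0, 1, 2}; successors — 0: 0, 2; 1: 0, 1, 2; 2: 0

A, C

This is the axiom for seriality; its first-order frame correspondent is ∀x ∃y Rxy.
A: condition met.
B: fails — world c has no successor.
C: condition met.
Valid on: A, C.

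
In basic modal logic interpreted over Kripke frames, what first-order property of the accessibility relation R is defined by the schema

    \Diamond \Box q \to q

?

Replacing q by ¬q and contraposing gives the equivalent schema q → □◇q.
Suppose q→□◇q is valid. Take Rxy and set V(q)={x}. Then q at x, so □◇q at x, so ◇q at y, so some z with Ryz has q; z=x, i.e. Ryx.
Conversely, any frame satisfying \forall x \forall y (Rxy \to Ryx) validates the schema.
So the correspondent is symmetry.

symmetry: \forall x \forall y (Rxy \to Ryx)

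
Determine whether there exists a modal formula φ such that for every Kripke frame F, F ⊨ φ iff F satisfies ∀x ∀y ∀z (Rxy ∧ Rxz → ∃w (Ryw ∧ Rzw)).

Yes: it is convergence, defined by the .2 schema ◇□p → □◇p.

Yes — defined by ◇□p → □◇p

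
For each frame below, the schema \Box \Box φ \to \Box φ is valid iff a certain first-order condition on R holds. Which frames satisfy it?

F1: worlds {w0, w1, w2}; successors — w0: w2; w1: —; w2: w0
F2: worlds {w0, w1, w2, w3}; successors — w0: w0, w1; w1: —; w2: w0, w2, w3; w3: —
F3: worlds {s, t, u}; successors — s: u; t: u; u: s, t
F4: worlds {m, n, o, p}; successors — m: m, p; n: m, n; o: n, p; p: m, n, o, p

F2, F4

This is the axiom for density; its first-order frame correspondent is \forall x \forall y (Rxy \to \exists z (Rxz \wedge Rzy)).
F1: fails — Rw0w2 but no z with Rw0z and Rzw2.
F2: holds.
F3: fails — Rsu but no z with Rsz and Rzu.
F4: holds.
Valid on: F2, F4.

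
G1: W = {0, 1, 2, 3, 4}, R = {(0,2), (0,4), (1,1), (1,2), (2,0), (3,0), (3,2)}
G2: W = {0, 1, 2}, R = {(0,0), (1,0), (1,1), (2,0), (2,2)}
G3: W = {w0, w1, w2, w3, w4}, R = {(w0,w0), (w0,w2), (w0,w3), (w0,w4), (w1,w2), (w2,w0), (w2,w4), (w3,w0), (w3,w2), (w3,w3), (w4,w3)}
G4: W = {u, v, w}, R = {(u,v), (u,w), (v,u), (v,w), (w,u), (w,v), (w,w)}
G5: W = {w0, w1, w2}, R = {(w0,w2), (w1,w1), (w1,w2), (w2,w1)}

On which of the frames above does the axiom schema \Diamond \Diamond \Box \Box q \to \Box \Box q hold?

G4, G5

The schema corresponds to a generalized confluence (Geach) condition: \forall x \forall y \forall z ((x R^2 y \wedge x R^2 z) \to \exists w (y R^2 w \wedge z = w)).
G1: fails — 1R²0, 1R²1 but no w with 0R²w and 1=w.
G2: fails — 1R²0, 1R²1 but no w with 0R²w and 1=w.
G3: fails — w0R²w4, w0R²w4 but no w with w4R²w and w4=w.
G4: ✓.
G5: ✓.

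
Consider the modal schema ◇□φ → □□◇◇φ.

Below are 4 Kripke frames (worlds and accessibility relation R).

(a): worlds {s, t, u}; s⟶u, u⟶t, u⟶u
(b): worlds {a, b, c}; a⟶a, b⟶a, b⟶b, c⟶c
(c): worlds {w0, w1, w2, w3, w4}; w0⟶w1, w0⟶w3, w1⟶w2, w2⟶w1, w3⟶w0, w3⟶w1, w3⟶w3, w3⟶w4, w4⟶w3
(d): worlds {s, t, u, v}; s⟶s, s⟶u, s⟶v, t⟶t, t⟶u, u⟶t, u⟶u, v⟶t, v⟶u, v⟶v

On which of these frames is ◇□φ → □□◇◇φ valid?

Frame correspondent (Sahlqvist): ∀x ∀y ∀z ((xRy ∧ xR²z) → ∃w (yRw ∧ zR²w)) — i.e. a generalized confluence (Geach) condition.
(a): fails — sRu, sR²t but no w with uRw and tR²w.
(b): satisfies the condition.
(c): fails — w0Rw1, w0R²w1 but no w with w1Rw and w1R²w.
(d): satisfies the condition.

(b), (d)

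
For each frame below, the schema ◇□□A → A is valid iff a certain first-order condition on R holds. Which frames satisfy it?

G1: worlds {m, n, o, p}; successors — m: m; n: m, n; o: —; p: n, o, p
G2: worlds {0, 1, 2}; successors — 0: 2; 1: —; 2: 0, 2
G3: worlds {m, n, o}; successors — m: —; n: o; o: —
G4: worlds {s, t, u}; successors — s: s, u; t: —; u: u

G2

Frame correspondent (Sahlqvist): ∀x ∀y (xRy → ∃w (yR²w ∧ x = w)) — i.e. a generalized confluence (Geach) condition.
G1: fails — nRm but no w with mR²w and n=w.
G2: ✓.
G3: fails — nRo but no w with oR²w and n=w.
G4: fails — sRu but no w with uR²w and s=w.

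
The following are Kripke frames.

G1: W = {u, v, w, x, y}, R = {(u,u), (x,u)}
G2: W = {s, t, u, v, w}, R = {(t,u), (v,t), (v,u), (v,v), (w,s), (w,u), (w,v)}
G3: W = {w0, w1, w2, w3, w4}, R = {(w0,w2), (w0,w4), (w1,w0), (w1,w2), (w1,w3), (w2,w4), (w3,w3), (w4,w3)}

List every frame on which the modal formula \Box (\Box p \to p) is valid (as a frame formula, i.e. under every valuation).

Frame correspondent (Sahlqvist): \forall x \forall y (Rxy \to Ryy) — i.e. shift-reflexivity.
G1: satisfies the condition.
G2: fails — Rwu but not Ruu.
G3: fails — Rw1w2 but not Rw2w2.

G1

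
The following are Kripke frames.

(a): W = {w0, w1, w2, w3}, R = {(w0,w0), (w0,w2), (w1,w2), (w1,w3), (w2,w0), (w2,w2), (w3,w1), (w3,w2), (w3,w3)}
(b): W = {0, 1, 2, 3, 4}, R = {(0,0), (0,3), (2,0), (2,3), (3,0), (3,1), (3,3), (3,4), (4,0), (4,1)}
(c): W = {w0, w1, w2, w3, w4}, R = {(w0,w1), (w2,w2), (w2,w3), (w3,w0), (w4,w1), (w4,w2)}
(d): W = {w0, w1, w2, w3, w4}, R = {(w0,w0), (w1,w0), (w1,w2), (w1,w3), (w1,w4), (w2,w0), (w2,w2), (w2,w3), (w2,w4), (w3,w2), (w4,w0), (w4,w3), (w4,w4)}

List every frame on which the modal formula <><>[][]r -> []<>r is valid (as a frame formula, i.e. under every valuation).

(a)

This is the axiom for a generalized confluence (Geach) condition; its first-order frame correspondent is forall x forall y forall z ((x R^2 y & xRz) -> exists w (y R^2 w & zRw)).
(a): condition met.
(b): fails — 0R²1, 0R0 but no w with 1R²w and 0Rw.
(c): fails — w2R²w0, w2Rw2 but no w with w0R²w and w2Rw.
(d): fails — w1R²w0, w1Rw3 but no w with w0R²w and w3Rw.
Valid on: (a).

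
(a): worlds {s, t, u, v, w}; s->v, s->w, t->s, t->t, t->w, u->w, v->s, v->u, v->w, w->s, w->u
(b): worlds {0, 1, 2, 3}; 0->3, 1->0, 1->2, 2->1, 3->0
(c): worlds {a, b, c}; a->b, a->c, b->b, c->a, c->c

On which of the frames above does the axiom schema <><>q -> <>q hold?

none

Frame correspondent (Sahlqvist): forall x forall y forall z (Rxy & Ryz -> Rxz) — i.e. transitivity.
(a): fails — Ruw and Rwu but not Ruu.
(b): fails — R10 and R03 but not R13.
(c): fails — Rac and Rca but not Raa.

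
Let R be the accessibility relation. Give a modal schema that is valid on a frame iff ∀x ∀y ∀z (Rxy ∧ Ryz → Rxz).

□p → □□p

This is transitivity; the standard corresponding axiom is 4: □p → □□p.
Suppose □p→□□p is valid. Take Rxy, Ryz and set V(p)={w : Rxw}. Then □p at x, so □□p at x, so □p at y, so p at z, i.e. Rxz.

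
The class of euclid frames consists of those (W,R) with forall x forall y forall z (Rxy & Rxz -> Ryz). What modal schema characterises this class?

A defining formula is ◇r → □◇r (the 5 axiom).
Suppose ◇r→□◇r is valid. Take Rxy, Rxz and set V(r)={y}. Then ◇r at x, so □◇r at x, so ◇r at z, so some w with Rzw has r; w=y, i.e. Rzy. By symmetry of the argument, Ryz.

◇r → □◇r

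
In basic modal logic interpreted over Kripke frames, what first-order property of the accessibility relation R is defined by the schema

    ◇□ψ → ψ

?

symmetry

Replacing ψ by ¬ψ and contraposing gives the equivalent schema ψ → □◇ψ.
Suppose ψ→□◇ψ is valid. Take Rxy and set V(ψ)={x}. Then ψ at x, so □◇ψ at x, so ◇ψ at y, so some z with Ryz has ψ; z=x, i.e. Ryx.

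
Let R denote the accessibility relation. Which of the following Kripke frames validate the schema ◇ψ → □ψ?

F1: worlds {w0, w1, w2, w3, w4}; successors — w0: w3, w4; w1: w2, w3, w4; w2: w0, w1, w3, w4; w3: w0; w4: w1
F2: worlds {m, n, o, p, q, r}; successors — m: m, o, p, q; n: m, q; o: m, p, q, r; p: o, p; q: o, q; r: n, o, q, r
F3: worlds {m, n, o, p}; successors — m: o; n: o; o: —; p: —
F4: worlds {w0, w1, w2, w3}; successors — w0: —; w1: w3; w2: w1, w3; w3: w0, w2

F3

Frame correspondent (Sahlqvist): ∀x ∀y ∀z (Rxy ∧ Rxz → y = z) — i.e. partial functionality.
F1: fails — w0 sees both w3 and w4.
F2: fails — m sees both m and o.
F3: satisfies the condition.
F4: fails — w2 sees both w1 and w3.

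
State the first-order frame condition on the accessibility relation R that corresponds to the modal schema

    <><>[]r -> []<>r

This is a Sahlqvist (Geach-type) schema ◇^2□^1r → □^1◇^1r.
First-order correspondent: forall x forall y forall z ((x R^2 y & xRz) -> exists w (yRw & zRw)).

forall x forall y forall z ((x R^2 y & xRz) -> exists w (yRw & zRw))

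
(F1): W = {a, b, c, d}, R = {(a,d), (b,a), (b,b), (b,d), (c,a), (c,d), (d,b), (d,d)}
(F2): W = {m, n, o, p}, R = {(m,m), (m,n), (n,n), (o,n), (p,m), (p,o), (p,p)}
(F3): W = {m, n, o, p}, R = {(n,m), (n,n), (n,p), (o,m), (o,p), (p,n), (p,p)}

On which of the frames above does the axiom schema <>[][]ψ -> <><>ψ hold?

(F1), (F2)

The schema corresponds to a generalized confluence (Geach) condition: forall x forall y (xRy -> exists w (y R^2 w & x R^2 w)).
(F1): ✓.
(F2): ✓.
(F3): fails — nRm but no w with mR²w and nR²w.
Valid on: (F1), (F2).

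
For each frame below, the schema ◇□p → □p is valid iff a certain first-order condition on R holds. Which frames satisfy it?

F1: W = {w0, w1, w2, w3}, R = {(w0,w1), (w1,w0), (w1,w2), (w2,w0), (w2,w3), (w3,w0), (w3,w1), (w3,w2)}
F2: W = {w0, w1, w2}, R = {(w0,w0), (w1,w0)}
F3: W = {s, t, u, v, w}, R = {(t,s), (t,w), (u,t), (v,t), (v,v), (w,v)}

The schema corresponds to the Euclidean property: ∀x ∀y ∀z (Rxy ∧ Rxz → Ryz).
F1: fails — Rw0w1 and Rw0w1 but not Rw1w1.
F2: holds.
F3: fails — Rts and Rts but not Rss.
Valid on: F2.

F2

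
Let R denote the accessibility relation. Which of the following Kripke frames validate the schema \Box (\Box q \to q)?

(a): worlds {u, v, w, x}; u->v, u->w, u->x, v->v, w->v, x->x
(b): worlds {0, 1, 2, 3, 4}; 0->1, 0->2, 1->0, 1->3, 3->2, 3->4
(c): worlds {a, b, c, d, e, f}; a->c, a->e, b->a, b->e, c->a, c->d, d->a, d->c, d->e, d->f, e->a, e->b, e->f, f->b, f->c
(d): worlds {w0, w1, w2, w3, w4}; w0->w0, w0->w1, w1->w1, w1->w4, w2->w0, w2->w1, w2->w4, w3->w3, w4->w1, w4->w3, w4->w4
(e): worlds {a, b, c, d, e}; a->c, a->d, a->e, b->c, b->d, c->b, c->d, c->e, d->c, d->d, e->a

(d)

This is the axiom for shift-reflexivity; its first-order frame correspondent is \forall x \forall y (Rxy \to Ryy).
(a): fails — Ruw but not Rww.
(b): fails — R10 but not R00.
(c): fails — Rde but not Ree.
(d): satisfies the condition.
(e): fails — Rbc but not Rcc.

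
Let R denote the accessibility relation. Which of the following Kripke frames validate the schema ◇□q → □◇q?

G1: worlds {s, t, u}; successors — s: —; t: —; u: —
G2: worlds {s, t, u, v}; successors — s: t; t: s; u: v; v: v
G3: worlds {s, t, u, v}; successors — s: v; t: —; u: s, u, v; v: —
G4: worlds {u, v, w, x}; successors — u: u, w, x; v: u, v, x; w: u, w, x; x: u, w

This is the axiom for convergence; its first-order frame correspondent is ∀x ∀y ∀z (Rxy ∧ Rxz → ∃w (Ryw ∧ Rzw)).
G1: satisfies the condition.
G2: satisfies the condition.
G3: fails — Rsv and Rsv but v and v have no common successor.
G4: satisfies the condition.
Valid on: G1, G2, G4.

G1, G2, G4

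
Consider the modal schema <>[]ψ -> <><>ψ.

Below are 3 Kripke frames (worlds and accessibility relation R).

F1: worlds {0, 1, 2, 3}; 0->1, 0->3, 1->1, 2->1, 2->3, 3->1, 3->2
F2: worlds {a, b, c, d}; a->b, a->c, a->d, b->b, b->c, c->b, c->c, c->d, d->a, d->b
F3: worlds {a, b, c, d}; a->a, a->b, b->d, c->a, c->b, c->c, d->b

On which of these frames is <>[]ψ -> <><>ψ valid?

F1, F2, F3

This is the axiom for a generalized confluence (Geach) condition; its first-order frame correspondent is forall x forall y (xRy -> exists w (yRw & x R^2 w)).
F1: condition met.
F2: condition met.
F3: condition met.
Valid on: F1, F2, F3.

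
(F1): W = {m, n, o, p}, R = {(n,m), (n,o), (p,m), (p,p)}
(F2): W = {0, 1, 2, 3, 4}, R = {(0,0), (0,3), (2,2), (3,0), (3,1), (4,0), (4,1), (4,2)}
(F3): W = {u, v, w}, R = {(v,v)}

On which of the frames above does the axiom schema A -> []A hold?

(F3)

This is the axiom for a generalized confluence (Geach) condition; its first-order frame correspondent is forall x forall z (xRz -> exists w (x = w & z = w)).
(F1): fails — nRm but n ≠ m.
(F2): fails — 0R3 but 0 ≠ 3.
(F3): ✓.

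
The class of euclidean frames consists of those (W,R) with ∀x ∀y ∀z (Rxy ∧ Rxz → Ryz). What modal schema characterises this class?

The condition is the Euclidean property. The 5 schema ◇p → □◇p defines it.

◇p → □◇p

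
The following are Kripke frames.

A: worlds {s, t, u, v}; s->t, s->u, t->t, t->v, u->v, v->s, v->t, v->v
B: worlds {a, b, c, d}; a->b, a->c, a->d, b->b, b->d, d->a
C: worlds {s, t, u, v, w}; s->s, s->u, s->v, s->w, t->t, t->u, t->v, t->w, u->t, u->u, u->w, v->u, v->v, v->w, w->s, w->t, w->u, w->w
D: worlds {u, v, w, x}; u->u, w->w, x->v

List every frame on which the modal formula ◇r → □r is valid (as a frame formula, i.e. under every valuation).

The schema corresponds to partial functionality: ∀x ∀y ∀z (Rxy ∧ Rxz → y = z).
A: fails — s sees both t and u.
B: fails — a sees both b and c.
C: fails — s sees both s and u.
D: ✓.
Valid on: D.

D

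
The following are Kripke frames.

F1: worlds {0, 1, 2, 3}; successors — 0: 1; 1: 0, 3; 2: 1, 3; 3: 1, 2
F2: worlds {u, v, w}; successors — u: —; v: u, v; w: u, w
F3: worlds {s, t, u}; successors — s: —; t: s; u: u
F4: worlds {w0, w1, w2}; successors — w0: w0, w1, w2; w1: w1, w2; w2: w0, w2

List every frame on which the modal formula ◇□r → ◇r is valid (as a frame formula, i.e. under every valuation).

The schema corresponds to a generalized confluence (Geach) condition: ∀x ∀y (xRy → ∃w (yRw ∧ xRw)).
F1: fails — 0R1 but no w with 1Rw and 0Rw.
F2: fails — vRu but no t with uRt and vRt.
F3: fails — tRs but no w with sRw and tRw.
F4: ✓.
Valid on: F4.

F4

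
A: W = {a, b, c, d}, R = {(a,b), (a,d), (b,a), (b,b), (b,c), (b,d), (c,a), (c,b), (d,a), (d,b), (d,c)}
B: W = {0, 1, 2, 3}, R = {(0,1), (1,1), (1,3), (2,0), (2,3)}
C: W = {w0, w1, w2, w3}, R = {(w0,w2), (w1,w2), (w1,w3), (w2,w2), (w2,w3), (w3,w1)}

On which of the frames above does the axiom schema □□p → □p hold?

This is the axiom for density; its first-order frame correspondent is ∀x ∀y (Rxy → ∃z (Rxz ∧ Rzy)).
A: holds.
B: fails — R23 but no z with R2z and Rz3.
C: fails — Rw3w1 but no z with Rw3z and Rzw1.

A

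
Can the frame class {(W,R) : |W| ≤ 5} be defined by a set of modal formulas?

Modal frame validity is preserved under disjoint unions.
Any modal formula valid on each of 6 disjoint one-world frames is valid on their disjoint union (validity is preserved under disjoint unions). Each one-world frame has |W|=1≤5, but the union has |W|=6.
So no modal formula (or set of formulas) defines exactly the |W|≤5 frames.

No — not modally definable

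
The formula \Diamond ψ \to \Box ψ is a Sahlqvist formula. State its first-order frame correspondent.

Partial functionality

Suppose ◇ψ→□ψ is valid. Take Rxy, Rxz and set V(ψ)={y}. Then ◇ψ at x, so □ψ at x, so ψ at z, i.e. z=y.
Conversely, any frame satisfying \forall x \forall y \forall z (Rxy \wedge Rxz \to y = z) validates the schema.
So the correspondent is partial functionality.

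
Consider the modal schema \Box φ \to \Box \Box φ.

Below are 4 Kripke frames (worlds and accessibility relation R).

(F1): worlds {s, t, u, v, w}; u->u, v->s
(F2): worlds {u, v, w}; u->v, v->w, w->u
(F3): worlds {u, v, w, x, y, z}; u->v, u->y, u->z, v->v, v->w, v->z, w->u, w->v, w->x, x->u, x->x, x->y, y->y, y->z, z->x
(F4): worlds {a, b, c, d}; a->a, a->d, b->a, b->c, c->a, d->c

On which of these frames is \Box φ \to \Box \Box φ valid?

(F1)

The schema corresponds to transitivity: \forall x \forall y \forall z (Rxy \wedge Ryz \to Rxz).
(F1): holds.
(F2): fails — Ruv and Rvw but not Ruw.
(F3): fails — Ruv and Rvw but not Ruw.
(F4): fails — Rdc and Rca but not Rda.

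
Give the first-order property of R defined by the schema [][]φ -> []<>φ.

forall x forall z (xRz -> exists w (x R^2 w & zRw))

This is a Sahlqvist (Geach-type) schema ◇^0□^2φ → □^1◇^1φ.
First-order correspondent: forall x forall z (xRz -> exists w (x R^2 w & zRw)).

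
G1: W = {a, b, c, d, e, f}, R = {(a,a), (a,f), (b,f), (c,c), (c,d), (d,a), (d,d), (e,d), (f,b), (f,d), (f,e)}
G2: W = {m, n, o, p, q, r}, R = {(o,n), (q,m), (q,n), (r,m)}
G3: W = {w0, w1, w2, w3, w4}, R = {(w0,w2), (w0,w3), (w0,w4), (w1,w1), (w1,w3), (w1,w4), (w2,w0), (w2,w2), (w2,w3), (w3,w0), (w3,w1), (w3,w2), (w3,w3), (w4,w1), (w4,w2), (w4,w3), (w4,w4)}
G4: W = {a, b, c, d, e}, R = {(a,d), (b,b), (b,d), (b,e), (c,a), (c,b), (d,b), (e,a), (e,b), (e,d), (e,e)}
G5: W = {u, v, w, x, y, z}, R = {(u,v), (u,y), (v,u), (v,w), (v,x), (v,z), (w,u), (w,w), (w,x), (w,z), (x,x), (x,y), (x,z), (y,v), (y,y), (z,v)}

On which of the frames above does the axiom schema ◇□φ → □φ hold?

The schema corresponds to the Euclidean property: ∀x ∀y ∀z (Rxy ∧ Rxz → Ryz).
G1: fails — Raf and Raa but not Rfa.
G2: fails — Ron and Ron but not Rnn.
G3: fails — Rw0w2 and Rw0w4 but not Rw2w4.
G4: fails — Rad and Rad but not Rdd.
G5: fails — Ruv and Ruv but not Rvv.
Valid on no frame.

none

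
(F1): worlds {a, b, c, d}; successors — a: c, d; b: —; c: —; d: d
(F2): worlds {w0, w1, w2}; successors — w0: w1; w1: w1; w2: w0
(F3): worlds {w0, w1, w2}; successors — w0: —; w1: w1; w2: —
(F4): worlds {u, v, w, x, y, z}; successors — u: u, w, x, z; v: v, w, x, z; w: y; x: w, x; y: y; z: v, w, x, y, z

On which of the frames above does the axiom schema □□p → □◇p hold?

This is the axiom for a generalized confluence (Geach) condition; its first-order frame correspondent is ∀x ∀z (xRz → ∃w (xR²w ∧ zRw)).
(F1): fails — aRc but no w with aR²w and cRw.
(F2): condition met.
(F3): condition met.
(F4): condition met.
Valid on: (F2), (F3), (F4).

(F2), (F3), (F4)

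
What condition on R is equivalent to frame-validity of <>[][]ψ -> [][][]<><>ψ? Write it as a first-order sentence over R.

forall x forall y forall z ((xRy & x R^3 z) -> exists w (y R^2 w & z R^2 w))

This is a Sahlqvist (Geach-type) schema ◇^1□^2ψ → □^3◇^2ψ.
Minimal-valuation argument: fix x; take any y with xR^1y and any z with xR^3z. Set V(ψ) to the set of worlds R-reachable from y in exactly 2 steps. Then □^2ψ holds at y, so the antecedent holds at x; validity forces ◇^2ψ at z, giving a w with zR^2w and yR^2w.
First-order correspondent: forall x forall y forall z ((xRy & x R^3 z) -> exists w (y R^2 w & z R^2 w)).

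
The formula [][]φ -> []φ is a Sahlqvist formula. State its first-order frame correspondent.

Density

Suppose □□φ→□φ is valid. Take Rxy and set V(φ)={w : xR²w}. Then □□φ at x, so □φ at x, so φ at y, i.e. ∃z(Rxz∧Rzy).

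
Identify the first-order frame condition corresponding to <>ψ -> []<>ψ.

Suppose ◇ψ→□◇ψ is valid. Take Rxy, Rxz and set V(ψ)={y}. Then ◇ψ at x, so □◇ψ at x, so ◇ψ at z, so some w with Rzw has ψ; w=y, i.e. Rzy. By symmetry of the argument, Ryz.

the Euclidean property: forall x forall y forall z (Rxy & Rxz -> Ryz)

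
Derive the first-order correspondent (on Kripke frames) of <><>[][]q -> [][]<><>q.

This is a Sahlqvist (Geach-type) schema ◇^2□^2q → □^2◇^2q.
Minimal-valuation argument: fix x; take any y with xR^2y and any z with xR^2z. Set V(q) to the set of worlds R-reachable from y in exactly 2 steps. Then □^2q holds at y, so the antecedent holds at x; validity forces ◇^2q at z, giving a w with zR^2w and yR^2w.
First-order correspondent: forall x forall y forall z ((x R^2 y & x R^2 z) -> exists w (y R^2 w & z R^2 w)).

forall x forall y forall z ((x R^2 y & x R^2 z) -> exists w (y R^2 w & z R^2 w))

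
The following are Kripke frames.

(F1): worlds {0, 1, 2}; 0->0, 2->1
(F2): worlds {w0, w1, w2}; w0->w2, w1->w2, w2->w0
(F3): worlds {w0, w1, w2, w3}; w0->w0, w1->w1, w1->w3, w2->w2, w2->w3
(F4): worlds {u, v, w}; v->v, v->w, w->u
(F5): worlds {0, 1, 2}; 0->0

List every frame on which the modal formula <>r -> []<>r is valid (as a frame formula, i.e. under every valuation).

(F5)

This is the axiom for the Euclidean property; its first-order frame correspondent is forall x forall y forall z (Rxy & Rxz -> Ryz).
(F1): fails — R21 and R21 but not R11.
(F2): fails — Rw0w2 and Rw0w2 but not Rw2w2.
(F3): fails — Rw1w3 and Rw1w1 but not Rw3w1.
(F4): fails — Rvw and Rvv but not Rwv.
(F5): condition met.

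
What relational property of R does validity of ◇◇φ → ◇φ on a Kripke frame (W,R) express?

transitivity

This schema is equivalent to the 4 axiom □φ → □□φ.
Its frame correspondent is transitivity — ∀x ∀y ∀z (Rxy ∧ Ryz → Rxz).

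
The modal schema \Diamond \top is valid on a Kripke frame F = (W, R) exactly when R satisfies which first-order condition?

◇⊤ holds at w iff w has a successor, so frame-validity of ◇⊤ is exactly seriality. Equivalently via □p → ◇p:
Suppose □p→◇p is valid. At any x set V(p)=W. Then □p at x, so ◇p at x, so x has a successor.
Conversely, on a frame with seriality the schema holds at every world under every valuation.
So the correspondent is seriality.

seriality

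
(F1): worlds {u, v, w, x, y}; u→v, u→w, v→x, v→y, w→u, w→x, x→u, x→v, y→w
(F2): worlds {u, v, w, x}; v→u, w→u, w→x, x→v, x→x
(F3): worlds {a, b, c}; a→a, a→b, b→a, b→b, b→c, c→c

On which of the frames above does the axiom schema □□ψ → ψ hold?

Frame correspondent (Sahlqvist): ∀x ∃w (xR²w ∧ x = w) — i.e. a generalized confluence (Geach) condition.
(F1): fails — at y but no t with yR²t and y=t.
(F2): fails — at u but no t with uR²t and u=t.
(F3): condition met.
Valid on: (F3).

(F3)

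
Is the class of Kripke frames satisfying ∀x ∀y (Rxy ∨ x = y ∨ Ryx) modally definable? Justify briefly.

Not modally definable

If a class were modally definable it would be closed under disjoint unions (Goldblatt–Thomason).
Take 4 disjoint single-world reflexive frames: each is trivially connected, but their disjoint union has 4 worlds with no edge between distinct components, so it is not connected.
So the class is not modally definable.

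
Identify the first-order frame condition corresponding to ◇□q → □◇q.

Convergence

This is the .2 axiom.
Its frame correspondent is convergence — ∀x ∀y ∀z (Rxy ∧ Rxz → ∃w (Ryw ∧ Rzw)).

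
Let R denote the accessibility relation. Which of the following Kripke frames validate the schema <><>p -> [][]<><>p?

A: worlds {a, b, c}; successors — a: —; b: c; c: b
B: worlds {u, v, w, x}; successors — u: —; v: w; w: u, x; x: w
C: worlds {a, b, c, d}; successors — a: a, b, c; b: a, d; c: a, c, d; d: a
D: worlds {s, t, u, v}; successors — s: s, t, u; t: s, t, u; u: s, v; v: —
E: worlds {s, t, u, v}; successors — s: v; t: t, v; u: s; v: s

Frame correspondent (Sahlqvist): forall x forall y forall z ((x R^2 y & x R^2 z) -> exists w (y = w & z R^2 w)) — i.e. a generalized confluence (Geach) condition.
A: condition met.
B: fails — vR²u, vR²u but no t with u=t and uR²t.
C: fails — aR²d, aR²b but no w with d=w and bR²w.
D: fails — sR²s, sR²v but no w with s=w and vR²w.
E: fails — tR²s, tR²v but no w with s=w and vR²w.

A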